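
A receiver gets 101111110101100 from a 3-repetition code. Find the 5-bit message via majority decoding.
Split into 3-bit blocks and majority-vote each:
  block 1 = 101: 2 ones, 1 zeros → 1
  block 2 = 111: 3 ones, 0 zeros → 1
  block 3 = 110: 2 ones, 1 zeros → 1
  block 4 = 101: 2 ones, 1 zeros → 1
  block 5 = 100: 1 ones, 2 zeros → 0
Decoded = 11110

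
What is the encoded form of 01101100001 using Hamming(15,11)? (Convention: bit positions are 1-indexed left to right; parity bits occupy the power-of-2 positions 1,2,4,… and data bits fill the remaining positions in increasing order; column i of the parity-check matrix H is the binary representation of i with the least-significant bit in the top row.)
Codeword c = d · G (mod 2), d = 01101100001:
  c[0] = d·G[:,0] = (01101100001)·(11011010101) mod 2 = 0+1+0+0+1+0+0+0+0+0+1 mod 2 = 1
  c[1] = d·G[:,1] = (01101100001)·(10110110011) mod 2 = 0+0+1+0+0+1+0+0+0+0+1 mod 2 = 1
  c[2] = d·G[:,2] = (01101100001)·(10000000000) mod 2 = 0+0+0+0+0+0+0+0+0+0+0 mod 2 = 0
  c[3] = d·G[:,3] = (01101100001)·(01110001111) mod 2 = 0+1+1+0+0+0+0+0+0+0+1 mod 2 = 1
  c[4] = d·G[:,4] = (01101100001)·(01000000000) mod 2 = 0+1+0+0+0+0+0+0+0+0+0 mod 2 = 1
  c[5] = d·G[:,5] = (01101100001)·(00100000000) mod 2 = 0+0+1+0+0+0+0+0+0+0+0 mod 2 = 1
  c[6] = d·G[:,6] = (01101100001)·(00010000000) mod 2 = 0+0+0+0+0+0+0+0+0+0+0 mod 2 = 0
  c[7] = d·G[:,7] = (01101100001)·(00001111111) mod 2 = 0+0+0+0+1+1+0+0+0+0+1 mod 2 = 1
  c[8] = d·G[:,8] = (01101100001)·(00001000000) mod 2 = 0+0+0+0+1+0+0+0+0+0+0 mod 2 = 1
  c[9] = d·G[:,9] = (01101100001)·(00000100000) mod 2 = 0+0+0+0+0+1+0+0+0+0+0 mod 2 = 1
  c[10] = d·G[:,10] = (01101100001)·(00000010000) mod 2 = 0+0+0+0+0+0+0+0+0+0+0 mod 2 = 0
  c[11] = d·G[:,11] = (01101100001)·(00000001000) mod 2 = 0+0+0+0+0+0+0+0+0+0+0 mod 2 = 0
  c[12] = d·G[:,12] = (01101100001)·(00000000100) mod 2 = 0+0+0+0+0+0+0+0+0+0+0 mod 2 = 0
  c[13] = d·G[:,13] = (01101100001)·(00000000010) mod 2 = 0+0+0+0+0+0+0+0+0+0+0 mod 2 = 0
  c[14] = d·G[:,14] = (01101100001)·(00000000001) mod 2 = 0+0+0+0+0+0+0+0+0+0+1 mod 2 = 1
Codeword = 110111011100001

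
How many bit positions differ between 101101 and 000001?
XOR = 101100, count of 1s = 3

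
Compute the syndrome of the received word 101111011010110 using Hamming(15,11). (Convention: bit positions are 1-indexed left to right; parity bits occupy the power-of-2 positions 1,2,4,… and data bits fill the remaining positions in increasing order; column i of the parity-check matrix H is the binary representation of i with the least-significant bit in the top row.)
Syndrome s = H · r^T (mod 2), r = 101111011010110:
  s[0] = (101010101010101)·(101111011010110) mod 2 = 1+0+1+0+1+0+0+0+1+0+1+0+1+0+0 mod 2 = 0
  s[1] = (011001100110011)·(101111011010110) mod 2 = 0+0+1+0+0+1+0+0+0+0+1+0+0+1+0 mod 2 = 0
  s[2] = (000111100001111)·(101111011010110) mod 2 = 0+0+0+1+1+1+0+0+0+0+0+0+1+1+0 mod 2 = 1
  s[3] = (000000011111111)·(101111011010110) mod 2 = 0+0+0+0+0+0+0+1+1+0+1+0+1+1+0 mod 2 = 1
Syndrome = 0011
Non-zero syndrome: error at position 12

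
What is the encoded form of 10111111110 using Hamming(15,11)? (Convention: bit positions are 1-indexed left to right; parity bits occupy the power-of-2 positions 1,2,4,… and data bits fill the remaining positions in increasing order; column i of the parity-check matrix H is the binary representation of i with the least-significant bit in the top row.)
Codeword c = d · G (mod 2), d = 10111111110:
  c[0] = d·G[:,0] = (10111111110)·(11011010101) mod 2 = 1+0+0+1+1+0+1+0+1+0+0 mod 2 = 1
  c[1] = d·G[:,1] = (10111111110)·(10110110011) mod 2 = 1+0+1+1+0+1+1+0+0+1+0 mod 2 = 0
  c[2] = d·G[:,2] = (10111111110)·(10000000000) mod 2 = 1+0+0+0+0+0+0+0+0+0+0 mod 2 = 1
  c[3] = d·G[:,3] = (10111111110)·(01110001111) mod 2 = 0+0+1+1+0+0+0+1+1+1+0 mod 2 = 1
  c[4] = d·G[:,4] = (10111111110)·(01000000000) mod 2 = 0+0+0+0+0+0+0+0+0+0+0 mod 2 = 0
  c[5] = d·G[:,5] = (10111111110)·(00100000000) mod 2 = 0+0+1+0+0+0+0+0+0+0+0 mod 2 = 1
  c[6] = d·G[:,6] = (10111111110)·(00010000000) mod 2 = 0+0+0+1+0+0+0+0+0+0+0 mod 2 = 1
  c[7] = d·G[:,7] = (10111111110)·(00001111111) mod 2 = 0+0+0+0+1+1+1+1+1+1+0 mod 2 = 0
  c[8] = d·G[:,8] = (10111111110)·(00001000000) mod 2 = 0+0+0+0+1+0+0+0+0+0+0 mod 2 = 1
  c[9] = d·G[:,9] = (10111111110)·(00000100000) mod 2 = 0+0+0+0+0+1+0+0+0+0+0 mod 2 = 1
  c[10] = d·G[:,10] = (10111111110)·(00000010000) mod 2 = 0+0+0+0+0+0+1+0+0+0+0 mod 2 = 1
  c[11] = d·G[:,11] = (10111111110)·(00000001000) mod 2 = 0+0+0+0+0+0+0+1+0+0+0 mod 2 = 1
  c[12] = d·G[:,12] = (10111111110)·(00000000100) mod 2 = 0+0+0+0+0+0+0+0+1+0+0 mod 2 = 1
  c[13] = d·G[:,13] = (10111111110)·(00000000010) mod 2 = 0+0+0+0+0+0+0+0+0+1+0 mod 2 = 1
  c[14] = d·G[:,14] = (10111111110)·(00000000001) mod 2 = 0+0+0+0+0+0+0+0+0+0+0 mod 2 = 0
Codeword = 101101101111110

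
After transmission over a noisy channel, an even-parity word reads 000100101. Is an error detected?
Sum of received bits: 0+0+0+1+0+0+1+0+1 = 3; 3 mod 2 = 1. Result is 1 ≠ 0 → error detected.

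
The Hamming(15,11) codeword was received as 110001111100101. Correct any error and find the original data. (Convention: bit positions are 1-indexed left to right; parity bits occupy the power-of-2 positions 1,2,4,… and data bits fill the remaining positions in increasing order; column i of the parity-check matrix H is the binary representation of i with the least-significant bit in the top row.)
Syndrome s = H · r^T (mod 2), r = 110001111100101:
  s[0] = (101010101010101)·(110001111100101) mod 2 = 1+0+0+0+0+0+1+0+1+0+0+0+1+0+1 mod 2 = 1
  s[1] = (011001100110011)·(110001111100101) mod 2 = 0+1+0+0+0+1+1+0+0+1+0+0+0+0+1 mod 2 = 1
  s[2] = (000111100001111)·(110001111100101) mod 2 = 0+0+0+0+0+1+1+0+0+0+0+0+1+0+1 mod 2 = 0
  s[3] = (000000011111111)·(110001111100101) mod 2 = 0+0+0+0+0+0+0+1+1+1+0+0+1+0+1 mod 2 = 1
Syndrome = 1101
Column 11 of H equals this syndrome → error at bit 11 (1-indexed).
Flip bit 11: 110001111100101 → 110001111110101
Extract data bits at positions {3,5,6,7,9,10,11,12,13,14,15}: 00111110101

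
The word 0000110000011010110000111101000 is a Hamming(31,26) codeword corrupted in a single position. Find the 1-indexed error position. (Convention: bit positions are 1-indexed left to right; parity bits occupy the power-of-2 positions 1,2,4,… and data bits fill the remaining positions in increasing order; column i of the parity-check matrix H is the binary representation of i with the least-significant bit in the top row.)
Syndrome s = H · r^T (mod 2), r = 0000110000011010110000111101000:
  s[0] = (1010101010101010101010101010101)·(0000110000011010110000111101000) mod 2 = 0+0+0+0+1+0+0+0+0+0+0+0+1+0+1+0+1+0+0+0+0+0+1+0+1+0+0+0+0+0+0 mod 2 = 0
  s[1] = (0110011001100110011001100110011)·(0000110000011010110000111101000) mod 2 = 0+0+0+0+0+1+0+0+0+0+0+0+0+0+1+0+0+1+0+0+0+0+1+0+0+1+0+0+0+0+0 mod 2 = 1
  s[2] = (0001111000011110000111100001111)·(0000110000011010110000111101000) mod 2 = 0+0+0+0+1+1+0+0+0+0+0+1+1+0+1+0+0+0+0+0+0+0+1+0+0+0+0+1+0+0+0 mod 2 = 1
  s[3] = (0000000111111110000000011111111)·(0000110000011010110000111101000) mod 2 = 0+0+0+0+0+0+0+0+0+0+0+1+1+0+1+0+0+0+0+0+0+0+0+1+1+1+0+1+0+0+0 mod 2 = 1
  s[4] = (0000000000000001111111111111111)·(0000110000011010110000111101000) mod 2 = 0+0+0+0+0+0+0+0+0+0+0+0+0+0+0+0+1+1+0+0+0+0+1+1+1+1+0+1+0+0+0 mod 2 = 1
Syndrome = 01111
Column i of H is the binary representation of i, so the syndrome is the binary index of the flipped bit.
Read s = 01111 with s[0] as LSB: 0·2^0 + 1·2^1 + 1·2^2 + 1·2^3 + 1·2^4 = 30.
Error is at bit position 30.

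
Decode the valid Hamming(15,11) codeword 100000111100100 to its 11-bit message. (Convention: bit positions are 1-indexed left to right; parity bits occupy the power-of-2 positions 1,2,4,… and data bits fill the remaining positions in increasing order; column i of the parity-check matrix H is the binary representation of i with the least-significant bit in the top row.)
Parity bits occupy power-of-2 positions; data bits are at positions {3,5,6,7,9,10,11,12,13,14,15} (1-indexed).
Extract: c[3]=0 c[5]=0 c[6]=0 c[7]=1 c[9]=1 c[10]=1 c[11]=0 c[12]=0 c[13]=1 c[14]=0 c[15]=0
Data = 00011100100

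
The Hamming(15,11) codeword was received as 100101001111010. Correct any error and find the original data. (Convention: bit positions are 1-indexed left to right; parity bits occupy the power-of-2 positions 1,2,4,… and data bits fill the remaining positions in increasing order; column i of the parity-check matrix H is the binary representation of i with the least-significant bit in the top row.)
Syndrome s = H · r^T (mod 2), r = 100101001111010:
  s[0] = (101010101010101)·(100101001111010) mod 2 = 1+0+0+0+0+0+0+0+1+0+1+0+0+0+0 mod 2 = 1
  s[1] = (011001100110011)·(100101001111010) mod 2 = 0+0+0+0+0+1+0+0+0+1+1+0+0+1+0 mod 2 = 0
  s[2] = (000111100001111)·(100101001111010) mod 2 = 0+0+0+1+0+1+0+0+0+0+0+1+0+1+0 mod 2 = 0
  s[3] = (000000011111111)·(100101001111010) mod 2 = 0+0+0+0+0+0+0+0+1+1+1+1+0+1+0 mod 2 = 1
Syndrome = 1001
Column 9 of H equals this syndrome → error at bit 9 (1-indexed).
Flip bit 9: 100101001111010 → 100101000111010
Extract data bits at positions {3,5,6,7,9,10,11,12,13,14,15}: 00100111010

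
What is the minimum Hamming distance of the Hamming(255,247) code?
d_min = 3 (every single-error-correcting Hamming code has d_min = 3).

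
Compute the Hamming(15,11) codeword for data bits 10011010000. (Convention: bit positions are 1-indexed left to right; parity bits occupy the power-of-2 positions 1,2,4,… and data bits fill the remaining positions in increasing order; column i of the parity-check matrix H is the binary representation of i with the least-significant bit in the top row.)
Codeword c = d · G (mod 2), d = 10011010000:
  c[0] = d·G[:,0] = (10011010000)·(11011010101) mod 2 = 1+0+0+1+1+0+1+0+0+0+0 mod 2 = 0
  c[1] = d·G[:,1] = (10011010000)·(10110110011) mod 2 = 1+0+0+1+0+0+1+0+0+0+0 mod 2 = 1
  c[2] = d·G[:,2] = (10011010000)·(10000000000) mod 2 = 1+0+0+0+0+0+0+0+0+0+0 mod 2 = 1
  c[3] = d·G[:,3] = (10011010000)·(01110001111) mod 2 = 0+0+0+1+0+0+0+0+0+0+0 mod 2 = 1
  c[4] = d·G[:,4] = (10011010000)·(01000000000) mod 2 = 0+0+0+0+0+0+0+0+0+0+0 mod 2 = 0
  c[5] = d·G[:,5] = (10011010000)·(00100000000) mod 2 = 0+0+0+0+0+0+0+0+0+0+0 mod 2 = 0
  c[6] = d·G[:,6] = (10011010000)·(00010000000) mod 2 = 0+0+0+1+0+0+0+0+0+0+0 mod 2 = 1
  c[7] = d·G[:,7] = (10011010000)·(00001111111) mod 2 = 0+0+0+0+1+0+1+0+0+0+0 mod 2 = 0
  c[8] = d·G[:,8] = (10011010000)·(00001000000) mod 2 = 0+0+0+0+1+0+0+0+0+0+0 mod 2 = 1
  c[9] = d·G[:,9] = (10011010000)·(00000100000) mod 2 = 0+0+0+0+0+0+0+0+0+0+0 mod 2 = 0
  c[10] = d·G[:,10] = (10011010000)·(00000010000) mod 2 = 0+0+0+0+0+0+1+0+0+0+0 mod 2 = 1
  c[11] = d·G[:,11] = (10011010000)·(00000001000) mod 2 = 0+0+0+0+0+0+0+0+0+0+0 mod 2 = 0
  c[12] = d·G[:,12] = (10011010000)·(00000000100) mod 2 = 0+0+0+0+0+0+0+0+0+0+0 mod 2 = 0
  c[13] = d·G[:,13] = (10011010000)·(00000000010) mod 2 = 0+0+0+0+0+0+0+0+0+0+0 mod 2 = 0
  c[14] = d·G[:,14] = (10011010000)·(00000000001) mod 2 = 0+0+0+0+0+0+0+0+0+0+0 mod 2 = 0
Codeword = 011100101010000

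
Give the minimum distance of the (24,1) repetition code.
d_min = 24 (the only two codewords are 0…0 and 1…1, differing in all 24 positions).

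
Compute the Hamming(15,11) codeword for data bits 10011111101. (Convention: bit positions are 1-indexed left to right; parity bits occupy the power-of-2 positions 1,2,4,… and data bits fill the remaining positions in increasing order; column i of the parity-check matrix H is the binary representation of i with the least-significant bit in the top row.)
Codeword c = d · G (mod 2), d = 10011111101:
  c[0] = d·G[:,0] = (10011111101)·(11011010101) mod 2 = 1+0+0+1+1+0+1+0+1+0+1 mod 2 = 0
  c[1] = d·G[:,1] = (10011111101)·(10110110011) mod 2 = 1+0+0+1+0+1+1+0+0+0+1 mod 2 = 1
  c[2] = d·G[:,2] = (10011111101)·(10000000000) mod 2 = 1+0+0+0+0+0+0+0+0+0+0 mod 2 = 1
  c[3] = d·G[:,3] = (10011111101)·(01110001111) mod 2 = 0+0+0+1+0+0+0+1+1+0+1 mod 2 = 0
  c[4] = d·G[:,4] = (10011111101)·(01000000000) mod 2 = 0+0+0+0+0+0+0+0+0+0+0 mod 2 = 0
  c[5] = d·G[:,5] = (10011111101)·(00100000000) mod 2 = 0+0+0+0+0+0+0+0+0+0+0 mod 2 = 0
  c[6] = d·G[:,6] = (10011111101)·(00010000000) mod 2 = 0+0+0+1+0+0+0+0+0+0+0 mod 2 = 1
  c[7] = d·G[:,7] = (10011111101)·(00001111111) mod 2 = 0+0+0+0+1+1+1+1+1+0+1 mod 2 = 0
  c[8] = d·G[:,8] = (10011111101)·(00001000000) mod 2 = 0+0+0+0+1+0+0+0+0+0+0 mod 2 = 1
  c[9] = d·G[:,9] = (10011111101)·(00000100000) mod 2 = 0+0+0+0+0+1+0+0+0+0+0 mod 2 = 1
  c[10] = d·G[:,10] = (10011111101)·(00000010000) mod 2 = 0+0+0+0+0+0+1+0+0+0+0 mod 2 = 1
  c[11] = d·G[:,11] = (10011111101)·(00000001000) mod 2 = 0+0+0+0+0+0+0+1+0+0+0 mod 2 = 1
  c[12] = d·G[:,12] = (10011111101)·(00000000100) mod 2 = 0+0+0+0+0+0+0+0+1+0+0 mod 2 = 1
  c[13] = d·G[:,13] = (10011111101)·(00000000010) mod 2 = 0+0+0+0+0+0+0+0+0+0+0 mod 2 = 0
  c[14] = d·G[:,14] = (10011111101)·(00000000001) mod 2 = 0+0+0+0+0+0+0+0+0+0+1 mod 2 = 1
Codeword = 011000101111101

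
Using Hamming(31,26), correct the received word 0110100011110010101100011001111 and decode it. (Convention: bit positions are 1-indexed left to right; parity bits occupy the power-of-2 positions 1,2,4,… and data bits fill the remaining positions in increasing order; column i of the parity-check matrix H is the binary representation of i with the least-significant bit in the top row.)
Syndrome s = H · r^T (mod 2), r = 0110100011110010101100011001111:
  s[0] = (1010101010101010101010101010101)·(0110100011110010101100011001111) mod 2 = 0+0+1+0+1+0+0+0+1+0+1+0+0+0+1+0+1+0+1+0+0+0+0+0+1+0+0+0+1+0+1 mod 2 = 0
  s[1] = (0110011001100110011001100110011)·(0110100011110010101100011001111) mod 2 = 0+1+1+0+0+0+0+0+0+1+1+0+0+0+1+0+0+0+1+0+0+0+0+0+0+0+0+0+0+1+1 mod 2 = 0
  s[2] = (0001111000011110000111100001111)·(0110100011110010101100011001111) mod 2 = 0+0+0+0+1+0+0+0+0+0+0+1+0+0+1+0+0+0+0+1+0+0+0+0+0+0+0+1+1+1+1 mod 2 = 0
  s[3] = (0000000111111110000000011111111)·(0110100011110010101100011001111) mod 2 = 0+0+0+0+0+0+0+0+1+1+1+1+0+0+1+0+0+0+0+0+0+0+0+1+1+0+0+1+1+1+1 mod 2 = 1
  s[4] = (0000000000000001111111111111111)·(0110100011110010101100011001111) mod 2 = 0+0+0+0+0+0+0+0+0+0+0+0+0+0+0+0+1+0+1+1+0+0+0+1+1+0+0+1+1+1+1 mod 2 = 1
Syndrome = 00011
Column 24 of H equals this syndrome → error at bit 24 (1-indexed).
Flip bit 24: 0110100011110010101100011001111 → 0110100011110010101100001001111
Extract data bits at positions {3,5,6,7,9,10,11,12,13,14,15,17,18,19,20,21,22,23,24,25,26,27,28,29,30,31}: 11001111001101100001001111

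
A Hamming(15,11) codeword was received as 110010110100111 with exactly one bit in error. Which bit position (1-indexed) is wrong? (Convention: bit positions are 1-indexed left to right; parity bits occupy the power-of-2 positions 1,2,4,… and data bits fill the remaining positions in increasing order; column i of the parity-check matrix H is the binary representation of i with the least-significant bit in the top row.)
Syndrome s = H · r^T (mod 2), r = 110010110100111:
  s[0] = (101010101010101)·(110010110100111) mod 2 = 1+0+0+0+1+0+1+0+0+0+0+0+1+0+1 mod 2 = 1
  s[1] = (011001100110011)·(110010110100111) mod 2 = 0+1+0+0+0+0+1+0+0+1+0+0+0+1+1 mod 2 = 1
  s[2] = (000111100001111)·(110010110100111) mod 2 = 0+0+0+0+1+0+1+0+0+0+0+0+1+1+1 mod 2 = 1
  s[3] = (000000011111111)·(110010110100111) mod 2 = 0+0+0+0+0+0+0+1+0+1+0+0+1+1+1 mod 2 = 1
Syndrome = 1111
Column i of H is the binary representation of i, so the syndrome is the binary index of the flipped bit.
Read s = 1111 with s[0] as LSB: 1·2^0 + 1·2^1 + 1·2^2 + 1·2^3 = 15.
Error is at bit position 15.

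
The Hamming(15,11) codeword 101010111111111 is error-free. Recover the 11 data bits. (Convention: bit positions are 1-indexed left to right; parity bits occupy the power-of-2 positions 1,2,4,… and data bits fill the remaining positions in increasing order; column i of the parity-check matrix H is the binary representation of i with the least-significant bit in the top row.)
Parity bits occupy power-of-2 positions; data bits are at positions {3,5,6,7,9,10,11,12,13,14,15} (1-indexed).
Extract: c[3]=1 c[5]=1 c[6]=0 c[7]=1 c[9]=1 c[10]=1 c[11]=1 c[12]=1 c[13]=1 c[14]=1 c[15]=1
Data = 11011111111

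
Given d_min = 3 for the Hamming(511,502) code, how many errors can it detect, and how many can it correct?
Detection only: up to d_min − 1 = 2 errors.
Correction: up to ⌊(d_min − 1)/2⌋ = ⌊2/2⌋ = 1 errors.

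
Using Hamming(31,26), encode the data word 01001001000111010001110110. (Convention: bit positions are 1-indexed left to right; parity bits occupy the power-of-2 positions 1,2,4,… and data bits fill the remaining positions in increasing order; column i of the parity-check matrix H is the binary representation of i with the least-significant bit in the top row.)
Codeword c = d · G (mod 2), d = 01001001000111010001110110:
  c[0] = d·G[:,0] = (01001001000111010001110110)·(11011010101101010101010101) mod 2 = 0+1+0+0+1+0+0+0+0+0+0+1+0+1+0+1+0+0+0+1+0+1+0+1+0+0 mod 2 = 0
  c[1] = d·G[:,1] = (01001001000111010001110110)·(10110110011011001100110011) mod 2 = 0+0+0+0+0+0+0+0+0+0+0+0+1+1+0+0+0+0+0+0+1+1+0+0+1+0 mod 2 = 1
  c[2] = d·G[:,2] = (01001001000111010001110110)·(10000000000000000000000000) mod 2 = 0+0+0+0+0+0+0+0+0+0+0+0+0+0+0+0+0+0+0+0+0+0+0+0+0+0 mod 2 = 0
  c[3] = d·G[:,3] = (01001001000111010001110110)·(01110001111000111100001111) mod 2 = 0+1+0+0+0+0+0+1+0+0+0+0+0+0+0+1+0+0+0+0+0+0+0+1+1+0 mod 2 = 1
  c[4] = d·G[:,4] = (01001001000111010001110110)·(01000000000000000000000000) mod 2 = 0+1+0+0+0+0+0+0+0+0+0+0+0+0+0+0+0+0+0+0+0+0+0+0+0+0 mod 2 = 1
  c[5] = d·G[:,5] = (01001001000111010001110110)·(00100000000000000000000000) mod 2 = 0+0+0+0+0+0+0+0+0+0+0+0+0+0+0+0+0+0+0+0+0+0+0+0+0+0 mod 2 = 0
  c[6] = d·G[:,6] = (01001001000111010001110110)·(00010000000000000000000000) mod 2 = 0+0+0+0+0+0+0+0+0+0+0+0+0+0+0+0+0+0+0+0+0+0+0+0+0+0 mod 2 = 0
  c[7] = d·G[:,7] = (01001001000111010001110110)·(00001111111000000011111111) mod 2 = 0+0+0+0+1+0+0+1+0+0+0+0+0+0+0+0+0+0+0+1+1+1+0+1+1+0 mod 2 = 1
  c[8] = d·G[:,8] = (01001001000111010001110110)·(00001000000000000000000000) mod 2 = 0+0+0+0+1+0+0+0+0+0+0+0+0+0+0+0+0+0+0+0+0+0+0+0+0+0 mod 2 = 1
  c[9] = d·G[:,9] = (01001001000111010001110110)·(00000100000000000000000000) mod 2 = 0+0+0+0+0+0+0+0+0+0+0+0+0+0+0+0+0+0+0+0+0+0+0+0+0+0 mod 2 = 0
  c[10] = d·G[:,10] = (01001001000111010001110110)·(00000010000000000000000000) mod 2 = 0+0+0+0+0+0+0+0+0+0+0+0+0+0+0+0+0+0+0+0+0+0+0+0+0+0 mod 2 = 0
  c[11] = d·G[:,11] = (01001001000111010001110110)·(00000001000000000000000000) mod 2 = 0+0+0+0+0+0+0+1+0+0+0+0+0+0+0+0+0+0+0+0+0+0+0+0+0+0 mod 2 = 1
  c[12] = d·G[:,12] = (01001001000111010001110110)·(00000000100000000000000000) mod 2 = 0+0+0+0+0+0+0+0+0+0+0+0+0+0+0+0+0+0+0+0+0+0+0+0+0+0 mod 2 = 0
  c[13] = d·G[:,13] = (01001001000111010001110110)·(00000000010000000000000000) mod 2 = 0+0+0+0+0+0+0+0+0+0+0+0+0+0+0+0+0+0+0+0+0+0+0+0+0+0 mod 2 = 0
  c[14] = d·G[:,14] = (01001001000111010001110110)·(00000000001000000000000000) mod 2 = 0+0+0+0+0+0+0+0+0+0+0+0+0+0+0+0+0+0+0+0+0+0+0+0+0+0 mod 2 = 0
  c[15] = d·G[:,15] = (01001001000111010001110110)·(00000000000111111111111111) mod 2 = 0+0+0+0+0+0+0+0+0+0+0+1+1+1+0+1+0+0+0+1+1+1+0+1+1+0 mod 2 = 1
  c[16] = d·G[:,16] = (01001001000111010001110110)·(00000000000100000000000000) mod 2 = 0+0+0+0+0+0+0+0+0+0+0+1+0+0+0+0+0+0+0+0+0+0+0+0+0+0 mod 2 = 1
  c[17] = d·G[:,17] = (01001001000111010001110110)·(00000000000010000000000000) mod 2 = 0+0+0+0+0+0+0+0+0+0+0+0+1+0+0+0+0+0+0+0+0+0+0+0+0+0 mod 2 = 1
  c[18] = d·G[:,18] = (01001001000111010001110110)·(00000000000001000000000000) mod 2 = 0+0+0+0+0+0+0+0+0+0+0+0+0+1+0+0+0+0+0+0+0+0+0+0+0+0 mod 2 = 1
  c[19] = d·G[:,19] = (01001001000111010001110110)·(00000000000000100000000000) mod 2 = 0+0+0+0+0+0+0+0+0+0+0+0+0+0+0+0+0+0+0+0+0+0+0+0+0+0 mod 2 = 0
  c[20] = d·G[:,20] = (01001001000111010001110110)·(00000000000000010000000000) mod 2 = 0+0+0+0+0+0+0+0+0+0+0+0+0+0+0+1+0+0+0+0+0+0+0+0+0+0 mod 2 = 1
  c[21] = d·G[:,21] = (01001001000111010001110110)·(00000000000000001000000000) mod 2 = 0+0+0+0+0+0+0+0+0+0+0+0+0+0+0+0+0+0+0+0+0+0+0+0+0+0 mod 2 = 0
  c[22] = d·G[:,22] = (01001001000111010001110110)·(00000000000000000100000000) mod 2 = 0+0+0+0+0+0+0+0+0+0+0+0+0+0+0+0+0+0+0+0+0+0+0+0+0+0 mod 2 = 0
  c[23] = d·G[:,23] = (01001001000111010001110110)·(00000000000000000010000000) mod 2 = 0+0+0+0+0+0+0+0+0+0+0+0+0+0+0+0+0+0+0+0+0+0+0+0+0+0 mod 2 = 0
  c[24] = d·G[:,24] = (01001001000111010001110110)·(00000000000000000001000000) mod 2 = 0+0+0+0+0+0+0+0+0+0+0+0+0+0+0+0+0+0+0+1+0+0+0+0+0+0 mod 2 = 1
  c[25] = d·G[:,25] = (01001001000111010001110110)·(00000000000000000000100000) mod 2 = 0+0+0+0+0+0+0+0+0+0+0+0+0+0+0+0+0+0+0+0+1+0+0+0+0+0 mod 2 = 1
  c[26] = d·G[:,26] = (01001001000111010001110110)·(00000000000000000000010000) mod 2 = 0+0+0+0+0+0+0+0+0+0+0+0+0+0+0+0+0+0+0+0+0+1+0+0+0+0 mod 2 = 1
  c[27] = d·G[:,27] = (01001001000111010001110110)·(00000000000000000000001000) mod 2 = 0+0+0+0+0+0+0+0+0+0+0+0+0+0+0+0+0+0+0+0+0+0+0+0+0+0 mod 2 = 0
  c[28] = d·G[:,28] = (01001001000111010001110110)·(00000000000000000000000100) mod 2 = 0+0+0+0+0+0+0+0+0+0+0+0+0+0+0+0+0+0+0+0+0+0+0+1+0+0 mod 2 = 1
  c[29] = d·G[:,29] = (01001001000111010001110110)·(00000000000000000000000010) mod 2 = 0+0+0+0+0+0+0+0+0+0+0+0+0+0+0+0+0+0+0+0+0+0+0+0+1+0 mod 2 = 1
  c[30] = d·G[:,30] = (01001001000111010001110110)·(00000000000000000000000001) mod 2 = 0+0+0+0+0+0+0+0+0+0+0+0+0+0+0+0+0+0+0+0+0+0+0+0+0+0 mod 2 = 0
Codeword = 0101100110010001111010001110110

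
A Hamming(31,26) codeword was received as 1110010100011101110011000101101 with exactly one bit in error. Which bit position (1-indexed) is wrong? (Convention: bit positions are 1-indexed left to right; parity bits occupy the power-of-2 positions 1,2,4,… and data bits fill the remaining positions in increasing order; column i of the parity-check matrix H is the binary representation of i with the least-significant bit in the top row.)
Syndrome s = H · r^T (mod 2), r = 1110010100011101110011000101101:
  s[0] = (1010101010101010101010101010101)·(1110010100011101110011000101101) mod 2 = 1+0+1+0+0+0+0+0+0+0+0+0+1+0+0+0+1+0+0+0+1+0+0+0+0+0+0+0+1+0+1 mod 2 = 1
  s[1] = (0110011001100110011001100110011)·(1110010100011101110011000101101) mod 2 = 0+1+1+0+0+1+0+0+0+0+0+0+0+1+0+0+0+1+0+0+0+1+0+0+0+1+0+0+0+0+1 mod 2 = 0
  s[2] = (0001111000011110000111100001111)·(1110010100011101110011000101101) mod 2 = 0+0+0+0+0+1+0+0+0+0+0+1+1+1+0+0+0+0+0+0+1+1+0+0+0+0+0+1+1+0+1 mod 2 = 1
  s[3] = (0000000111111110000000011111111)·(1110010100011101110011000101101) mod 2 = 0+0+0+0+0+0+0+1+0+0+0+1+1+1+0+0+0+0+0+0+0+0+0+0+0+1+0+1+1+0+1 mod 2 = 0
  s[4] = (0000000000000001111111111111111)·(1110010100011101110011000101101) mod 2 = 0+0+0+0+0+0+0+0+0+0+0+0+0+0+0+1+1+1+0+0+1+1+0+0+0+1+0+1+1+0+1 mod 2 = 1
Syndrome = 10101
Column i of H is the binary representation of i, so the syndrome is the binary index of the flipped bit.
Read s = 10101 with s[0] as LSB: 1·2^0 + 0·2^1 + 1·2^2 + 0·2^3 + 1·2^4 = 21.
Error is at bit position 21.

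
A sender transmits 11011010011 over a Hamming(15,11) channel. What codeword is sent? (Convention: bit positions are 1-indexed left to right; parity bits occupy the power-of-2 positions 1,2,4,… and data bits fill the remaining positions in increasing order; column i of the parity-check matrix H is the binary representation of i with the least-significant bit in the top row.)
Codeword c = d · G (mod 2), d = 11011010011:
  c[0] = d·G[:,0] = (11011010011)·(11011010101) mod 2 = 1+1+0+1+1+0+1+0+0+0+1 mod 2 = 0
  c[1] = d·G[:,1] = (11011010011)·(10110110011) mod 2 = 1+0+0+1+0+0+1+0+0+1+1 mod 2 = 1
  c[2] = d·G[:,2] = (11011010011)·(10000000000) mod 2 = 1+0+0+0+0+0+0+0+0+0+0 mod 2 = 1
  c[3] = d·G[:,3] = (11011010011)·(01110001111) mod 2 = 0+1+0+1+0+0+0+0+0+1+1 mod 2 = 0
  c[4] = d·G[:,4] = (11011010011)·(01000000000) mod 2 = 0+1+0+0+0+0+0+0+0+0+0 mod 2 = 1
  c[5] = d·G[:,5] = (11011010011)·(00100000000) mod 2 = 0+0+0+0+0+0+0+0+0+0+0 mod 2 = 0
  c[6] = d·G[:,6] = (11011010011)·(00010000000) mod 2 = 0+0+0+1+0+0+0+0+0+0+0 mod 2 = 1
  c[7] = d·G[:,7] = (11011010011)·(00001111111) mod 2 = 0+0+0+0+1+0+1+0+0+1+1 mod 2 = 0
  c[8] = d·G[:,8] = (11011010011)·(00001000000) mod 2 = 0+0+0+0+1+0+0+0+0+0+0 mod 2 = 1
  c[9] = d·G[:,9] = (11011010011)·(00000100000) mod 2 = 0+0+0+0+0+0+0+0+0+0+0 mod 2 = 0
  c[10] = d·G[:,10] = (11011010011)·(00000010000) mod 2 = 0+0+0+0+0+0+1+0+0+0+0 mod 2 = 1
  c[11] = d·G[:,11] = (11011010011)·(00000001000) mod 2 = 0+0+0+0+0+0+0+0+0+0+0 mod 2 = 0
  c[12] = d·G[:,12] = (11011010011)·(00000000100) mod 2 = 0+0+0+0+0+0+0+0+0+0+0 mod 2 = 0
  c[13] = d·G[:,13] = (11011010011)·(00000000010) mod 2 = 0+0+0+0+0+0+0+0+0+1+0 mod 2 = 1
  c[14] = d·G[:,14] = (11011010011)·(00000000001) mod 2 = 0+0+0+0+0+0+0+0+0+0+1 mod 2 = 1
Codeword = 011010101010011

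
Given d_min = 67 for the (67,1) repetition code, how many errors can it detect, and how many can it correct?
Detection only: up to d_min − 1 = 66 errors.
Correction: up to ⌊(d_min − 1)/2⌋ = ⌊66/2⌋ = 33 errors.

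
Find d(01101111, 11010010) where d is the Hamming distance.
XOR = 10111101, count of 1s = 6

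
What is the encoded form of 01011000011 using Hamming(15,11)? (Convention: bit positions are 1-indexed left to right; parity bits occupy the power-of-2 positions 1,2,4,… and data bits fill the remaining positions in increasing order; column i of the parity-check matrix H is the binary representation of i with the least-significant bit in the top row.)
Codeword c = d · G (mod 2), d = 01011000011:
  c[0] = d·G[:,0] = (01011000011)·(11011010101) mod 2 = 0+1+0+1+1+0+0+0+0+0+1 mod 2 = 0
  c[1] = d·G[:,1] = (01011000011)·(10110110011) mod 2 = 0+0+0+1+0+0+0+0+0+1+1 mod 2 = 1
  c[2] = d·G[:,2] = (01011000011)·(10000000000) mod 2 = 0+0+0+0+0+0+0+0+0+0+0 mod 2 = 0
  c[3] = d·G[:,3] = (01011000011)·(01110001111) mod 2 = 0+1+0+1+0+0+0+0+0+1+1 mod 2 = 0
  c[4] = d·G[:,4] = (01011000011)·(01000000000) mod 2 = 0+1+0+0+0+0+0+0+0+0+0 mod 2 = 1
  c[5] = d·G[:,5] = (01011000011)·(00100000000) mod 2 = 0+0+0+0+0+0+0+0+0+0+0 mod 2 = 0
  c[6] = d·G[:,6] = (01011000011)·(00010000000) mod 2 = 0+0+0+1+0+0+0+0+0+0+0 mod 2 = 1
  c[7] = d·G[:,7] = (01011000011)·(00001111111) mod 2 = 0+0+0+0+1+0+0+0+0+1+1 mod 2 = 1
  c[8] = d·G[:,8] = (01011000011)·(00001000000) mod 2 = 0+0+0+0+1+0+0+0+0+0+0 mod 2 = 1
  c[9] = d·G[:,9] = (01011000011)·(00000100000) mod 2 = 0+0+0+0+0+0+0+0+0+0+0 mod 2 = 0
  c[10] = d·G[:,10] = (01011000011)·(00000010000) mod 2 = 0+0+0+0+0+0+0+0+0+0+0 mod 2 = 0
  c[11] = d·G[:,11] = (01011000011)·(00000001000) mod 2 = 0+0+0+0+0+0+0+0+0+0+0 mod 2 = 0
  c[12] = d·G[:,12] = (01011000011)·(00000000100) mod 2 = 0+0+0+0+0+0+0+0+0+0+0 mod 2 = 0
  c[13] = d·G[:,13] = (01011000011)·(00000000010) mod 2 = 0+0+0+0+0+0+0+0+0+1+0 mod 2 = 1
  c[14] = d·G[:,14] = (01011000011)·(00000000001) mod 2 = 0+0+0+0+0+0+0+0+0+0+1 mod 2 = 1
Codeword = 010010111000011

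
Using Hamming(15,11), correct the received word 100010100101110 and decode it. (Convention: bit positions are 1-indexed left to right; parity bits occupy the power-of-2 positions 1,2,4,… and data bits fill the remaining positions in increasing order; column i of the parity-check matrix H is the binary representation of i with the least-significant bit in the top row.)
Syndrome s = H · r^T (mod 2), r = 100010100101110:
  s[0] = (101010101010101)·(100010100101110) mod 2 = 1+0+0+0+1+0+1+0+0+0+0+0+1+0+0 mod 2 = 0
  s[1] = (011001100110011)·(100010100101110) mod 2 = 0+0+0+0+0+0+1+0+0+1+0+0+0+1+0 mod 2 = 1
  s[2] = (000111100001111)·(100010100101110) mod 2 = 0+0+0+0+1+0+1+0+0+0+0+1+1+1+0 mod 2 = 1
  s[3] = (000000011111111)·(100010100101110) mod 2 = 0+0+0+0+0+0+0+0+0+1+0+1+1+1+0 mod 2 = 0
Syndrome = 0110
Column 6 of H equals this syndrome → error at bit 6 (1-indexed).
Flip bit 6: 100010100101110 → 100011100101110
Extract data bits at positions {3,5,6,7,9,10,11,12,13,14,15}: 01110101110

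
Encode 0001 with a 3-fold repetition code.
Repeat each bit 3× and concatenate:
0→000  0→000  0→000  1→111
Codeword = 000000000111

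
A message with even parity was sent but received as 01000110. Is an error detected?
Sum of received bits: 0+1+0+0+0+1+1+0 = 3; 3 mod 2 = 1. Result is 1 ≠ 0 → error detected.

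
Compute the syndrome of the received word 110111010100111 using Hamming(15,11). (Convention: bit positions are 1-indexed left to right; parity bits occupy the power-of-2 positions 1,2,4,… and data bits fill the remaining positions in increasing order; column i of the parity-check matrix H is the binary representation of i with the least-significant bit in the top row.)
Syndrome s = H · r^T (mod 2), r = 110111010100111:
  s[0] = (101010101010101)·(110111010100111) mod 2 = 1+0+0+0+1+0+0+0+0+0+0+0+1+0+1 mod 2 = 0
  s[1] = (011001100110011)·(110111010100111) mod 2 = 0+1+0+0+0+1+0+0+0+1+0+0+0+1+1 mod 2 = 1
  s[2] = (000111100001111)·(110111010100111) mod 2 = 0+0+0+1+1+1+0+0+0+0+0+0+1+1+1 mod 2 = 0
  s[3] = (000000011111111)·(110111010100111) mod 2 = 0+0+0+0+0+0+0+1+0+1+0+0+1+1+1 mod 2 = 1
Syndrome = 0101
Non-zero syndrome: error at position 10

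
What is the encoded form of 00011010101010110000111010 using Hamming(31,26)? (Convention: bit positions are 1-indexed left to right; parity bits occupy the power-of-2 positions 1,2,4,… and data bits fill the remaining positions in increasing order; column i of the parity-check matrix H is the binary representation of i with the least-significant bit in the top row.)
Codeword c = d · G (mod 2), d = 00011010101010110000111010:
  c[0] = d·G[:,0] = (00011010101010110000111010)·(11011010101101010101010101) mod 2 = 0+0+0+1+1+0+1+0+1+0+1+0+0+0+0+1+0+0+0+0+0+1+0+0+0+0 mod 2 = 1
  c[1] = d·G[:,1] = (00011010101010110000111010)·(10110110011011001100110011) mod 2 = 0+0+0+1+0+0+1+0+0+0+1+0+1+0+0+0+0+0+0+0+1+1+0+0+1+0 mod 2 = 1
  c[2] = d·G[:,2] = (00011010101010110000111010)·(10000000000000000000000000) mod 2 = 0+0+0+0+0+0+0+0+0+0+0+0+0+0+0+0+0+0+0+0+0+0+0+0+0+0 mod 2 = 0
  c[3] = d·G[:,3] = (00011010101010110000111010)·(01110001111000111100001111) mod 2 = 0+0+0+1+0+0+0+0+1+0+1+0+0+0+1+1+0+0+0+0+0+0+1+0+1+0 mod 2 = 1
  c[4] = d·G[:,4] = (00011010101010110000111010)·(01000000000000000000000000) mod 2 = 0+0+0+0+0+0+0+0+0+0+0+0+0+0+0+0+0+0+0+0+0+0+0+0+0+0 mod 2 = 0
  c[5] = d·G[:,5] = (00011010101010110000111010)·(00100000000000000000000000) mod 2 = 0+0+0+0+0+0+0+0+0+0+0+0+0+0+0+0+0+0+0+0+0+0+0+0+0+0 mod 2 = 0
  c[6] = d·G[:,6] = (00011010101010110000111010)·(00010000000000000000000000) mod 2 = 0+0+0+1+0+0+0+0+0+0+0+0+0+0+0+0+0+0+0+0+0+0+0+0+0+0 mod 2 = 1
  c[7] = d·G[:,7] = (00011010101010110000111010)·(00001111111000000011111111) mod 2 = 0+0+0+0+1+0+1+0+1+0+1+0+0+0+0+0+0+0+0+0+1+1+1+0+1+0 mod 2 = 0
  c[8] = d·G[:,8] = (00011010101010110000111010)·(00001000000000000000000000) mod 2 = 0+0+0+0+1+0+0+0+0+0+0+0+0+0+0+0+0+0+0+0+0+0+0+0+0+0 mod 2 = 1
  c[9] = d·G[:,9] = (00011010101010110000111010)·(00000100000000000000000000) mod 2 = 0+0+0+0+0+0+0+0+0+0+0+0+0+0+0+0+0+0+0+0+0+0+0+0+0+0 mod 2 = 0
  c[10] = d·G[:,10] = (00011010101010110000111010)·(00000010000000000000000000) mod 2 = 0+0+0+0+0+0+1+0+0+0+0+0+0+0+0+0+0+0+0+0+0+0+0+0+0+0 mod 2 = 1
  c[11] = d·G[:,11] = (00011010101010110000111010)·(00000001000000000000000000) mod 2 = 0+0+0+0+0+0+0+0+0+0+0+0+0+0+0+0+0+0+0+0+0+0+0+0+0+0 mod 2 = 0
  c[12] = d·G[:,12] = (00011010101010110000111010)·(00000000100000000000000000) mod 2 = 0+0+0+0+0+0+0+0+1+0+0+0+0+0+0+0+0+0+0+0+0+0+0+0+0+0 mod 2 = 1
  c[13] = d·G[:,13] = (00011010101010110000111010)·(00000000010000000000000000) mod 2 = 0+0+0+0+0+0+0+0+0+0+0+0+0+0+0+0+0+0+0+0+0+0+0+0+0+0 mod 2 = 0
  c[14] = d·G[:,14] = (00011010101010110000111010)·(00000000001000000000000000) mod 2 = 0+0+0+0+0+0+0+0+0+0+1+0+0+0+0+0+0+0+0+0+0+0+0+0+0+0 mod 2 = 1
  c[15] = d·G[:,15] = (00011010101010110000111010)·(00000000000111111111111111) mod 2 = 0+0+0+0+0+0+0+0+0+0+0+0+1+0+1+1+0+0+0+0+1+1+1+0+1+0 mod 2 = 1
  c[16] = d·G[:,16] = (00011010101010110000111010)·(00000000000100000000000000) mod 2 = 0+0+0+0+0+0+0+0+0+0+0+0+0+0+0+0+0+0+0+0+0+0+0+0+0+0 mod 2 = 0
  c[17] = d·G[:,17] = (00011010101010110000111010)·(00000000000010000000000000) mod 2 = 0+0+0+0+0+0+0+0+0+0+0+0+1+0+0+0+0+0+0+0+0+0+0+0+0+0 mod 2 = 1
  c[18] = d·G[:,18] = (00011010101010110000111010)·(00000000000001000000000000) mod 2 = 0+0+0+0+0+0+0+0+0+0+0+0+0+0+0+0+0+0+0+0+0+0+0+0+0+0 mod 2 = 0
  c[19] = d·G[:,19] = (00011010101010110000111010)·(00000000000000100000000000) mod 2 = 0+0+0+0+0+0+0+0+0+0+0+0+0+0+1+0+0+0+0+0+0+0+0+0+0+0 mod 2 = 1
  c[20] = d·G[:,20] = (00011010101010110000111010)·(00000000000000010000000000) mod 2 = 0+0+0+0+0+0+0+0+0+0+0+0+0+0+0+1+0+0+0+0+0+0+0+0+0+0 mod 2 = 1
  c[21] = d·G[:,21] = (00011010101010110000111010)·(00000000000000001000000000) mod 2 = 0+0+0+0+0+0+0+0+0+0+0+0+0+0+0+0+0+0+0+0+0+0+0+0+0+0 mod 2 = 0
  c[22] = d·G[:,22] = (00011010101010110000111010)·(00000000000000000100000000) mod 2 = 0+0+0+0+0+0+0+0+0+0+0+0+0+0+0+0+0+0+0+0+0+0+0+0+0+0 mod 2 = 0
  c[23] = d·G[:,23] = (00011010101010110000111010)·(00000000000000000010000000) mod 2 = 0+0+0+0+0+0+0+0+0+0+0+0+0+0+0+0+0+0+0+0+0+0+0+0+0+0 mod 2 = 0
  c[24] = d·G[:,24] = (00011010101010110000111010)·(00000000000000000001000000) mod 2 = 0+0+0+0+0+0+0+0+0+0+0+0+0+0+0+0+0+0+0+0+0+0+0+0+0+0 mod 2 = 0
  c[25] = d·G[:,25] = (00011010101010110000111010)·(00000000000000000000100000) mod 2 = 0+0+0+0+0+0+0+0+0+0+0+0+0+0+0+0+0+0+0+0+1+0+0+0+0+0 mod 2 = 1
  c[26] = d·G[:,26] = (00011010101010110000111010)·(00000000000000000000010000) mod 2 = 0+0+0+0+0+0+0+0+0+0+0+0+0+0+0+0+0+0+0+0+0+1+0+0+0+0 mod 2 = 1
  c[27] = d·G[:,27] = (00011010101010110000111010)·(00000000000000000000001000) mod 2 = 0+0+0+0+0+0+0+0+0+0+0+0+0+0+0+0+0+0+0+0+0+0+1+0+0+0 mod 2 = 1
  c[28] = d·G[:,28] = (00011010101010110000111010)·(00000000000000000000000100) mod 2 = 0+0+0+0+0+0+0+0+0+0+0+0+0+0+0+0+0+0+0+0+0+0+0+0+0+0 mod 2 = 0
  c[29] = d·G[:,29] = (00011010101010110000111010)·(00000000000000000000000010) mod 2 = 0+0+0+0+0+0+0+0+0+0+0+0+0+0+0+0+0+0+0+0+0+0+0+0+1+0 mod 2 = 1
  c[30] = d·G[:,30] = (00011010101010110000111010)·(00000000000000000000000001) mod 2 = 0+0+0+0+0+0+0+0+0+0+0+0+0+0+0+0+0+0+0+0+0+0+0+0+0+0 mod 2 = 0
Codeword = 1101001010101011010110000111010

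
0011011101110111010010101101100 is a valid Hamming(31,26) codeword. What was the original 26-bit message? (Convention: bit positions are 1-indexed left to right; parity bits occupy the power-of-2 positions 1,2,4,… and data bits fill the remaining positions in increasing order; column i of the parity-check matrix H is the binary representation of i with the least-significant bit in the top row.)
Parity bits occupy power-of-2 positions; data bits are at positions {3,5,6,7,9,10,11,12,13,14,15,17,18,19,20,21,22,23,24,25,26,27,28,29,30,31} (1-indexed).
Extract: c[3]=1 c[5]=0 c[6]=1 c[7]=1 c[9]=0 c[10]=1 c[11]=1 c[12]=1 c[13]=0 c[14]=1 c[15]=1 c[17]=0 c[18]=1 c[19]=0 c[20]=0 c[21]=1 c[22]=0 c[23]=1 c[24]=0 c[25]=1 c[26]=1 c[27]=0 c[28]=1 c[29]=1 c[30]=0 c[31]=0
Data = 10110111011010010101101100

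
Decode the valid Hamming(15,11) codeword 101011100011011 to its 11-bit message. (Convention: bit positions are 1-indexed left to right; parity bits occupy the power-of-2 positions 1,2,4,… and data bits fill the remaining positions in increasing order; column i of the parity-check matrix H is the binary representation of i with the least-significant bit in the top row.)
Parity bits occupy power-of-2 positions; data bits are at positions {3,5,6,7,9,10,11,12,13,14,15} (1-indexed).
Extract: c[3]=1 c[5]=1 c[6]=1 c[7]=1 c[9]=0 c[10]=0 c[11]=1 c[12]=1 c[13]=0 c[14]=1 c[15]=1
Data = 11110011011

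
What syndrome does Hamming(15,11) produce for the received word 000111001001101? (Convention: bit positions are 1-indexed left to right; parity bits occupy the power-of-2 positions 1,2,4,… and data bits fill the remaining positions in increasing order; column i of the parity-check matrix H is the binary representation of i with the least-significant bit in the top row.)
Syndrome s = H · r^T (mod 2), r = 000111001001101:
  s[0] = (101010101010101)·(000111001001101) mod 2 = 0+0+0+0+1+0+0+0+1+0+0+0+1+0+1 mod 2 = 0
  s[1] = (011001100110011)·(000111001001101) mod 2 = 0+0+0+0+0+1+0+0+0+0+0+0+0+0+1 mod 2 = 0
  s[2] = (000111100001111)·(000111001001101) mod 2 = 0+0+0+1+1+1+0+0+0+0+0+1+1+0+1 mod 2 = 0
  s[3] = (000000011111111)·(000111001001101) mod 2 = 0+0+0+0+0+0+0+0+1+0+0+1+1+0+1 mod 2 = 0
Syndrome = 0000
s = 0: no error detected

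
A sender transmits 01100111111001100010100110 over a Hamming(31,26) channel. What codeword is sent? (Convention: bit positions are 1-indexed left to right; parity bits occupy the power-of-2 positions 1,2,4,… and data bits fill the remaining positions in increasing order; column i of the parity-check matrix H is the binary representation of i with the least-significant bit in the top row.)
Codeword c = d · G (mod 2), d = 01100111111001100010100110:
  c[0] = d·G[:,0] = (01100111111001100010100110)·(11011010101101010101010101) mod 2 = 0+1+0+0+0+0+1+0+1+0+1+0+0+1+0+0+0+0+0+0+0+0+0+1+0+0 mod 2 = 0
  c[1] = d·G[:,1] = (01100111111001100010100110)·(10110110011011001100110011) mod 2 = 0+0+1+0+0+1+1+0+0+1+1+0+0+1+0+0+0+0+0+0+1+0+0+0+1+0 mod 2 = 0
  c[2] = d·G[:,2] = (01100111111001100010100110)·(10000000000000000000000000) mod 2 = 0+0+0+0+0+0+0+0+0+0+0+0+0+0+0+0+0+0+0+0+0+0+0+0+0+0 mod 2 = 0
  c[3] = d·G[:,3] = (01100111111001100010100110)·(01110001111000111100001111) mod 2 = 0+1+1+0+0+0+0+1+1+1+1+0+0+0+1+0+0+0+0+0+0+0+0+1+1+0 mod 2 = 1
  c[4] = d·G[:,4] = (01100111111001100010100110)·(01000000000000000000000000) mod 2 = 0+1+0+0+0+0+0+0+0+0+0+0+0+0+0+0+0+0+0+0+0+0+0+0+0+0 mod 2 = 1
  c[5] = d·G[:,5] = (01100111111001100010100110)·(00100000000000000000000000) mod 2 = 0+0+1+0+0+0+0+0+0+0+0+0+0+0+0+0+0+0+0+0+0+0+0+0+0+0 mod 2 = 1
  c[6] = d·G[:,6] = (01100111111001100010100110)·(00010000000000000000000000) mod 2 = 0+0+0+0+0+0+0+0+0+0+0+0+0+0+0+0+0+0+0+0+0+0+0+0+0+0 mod 2 = 0
  c[7] = d·G[:,7] = (01100111111001100010100110)·(00001111111000000011111111) mod 2 = 0+0+0+0+0+1+1+1+1+1+1+0+0+0+0+0+0+0+1+0+1+0+0+1+1+0 mod 2 = 0
  c[8] = d·G[:,8] = (01100111111001100010100110)·(00001000000000000000000000) mod 2 = 0+0+0+0+0+0+0+0+0+0+0+0+0+0+0+0+0+0+0+0+0+0+0+0+0+0 mod 2 = 0
  c[9] = d·G[:,9] = (01100111111001100010100110)·(00000100000000000000000000) mod 2 = 0+0+0+0+0+1+0+0+0+0+0+0+0+0+0+0+0+0+0+0+0+0+0+0+0+0 mod 2 = 1
  c[10] = d·G[:,10] = (01100111111001100010100110)·(00000010000000000000000000) mod 2 = 0+0+0+0+0+0+1+0+0+0+0+0+0+0+0+0+0+0+0+0+0+0+0+0+0+0 mod 2 = 1
  c[11] = d·G[:,11] = (01100111111001100010100110)·(00000001000000000000000000) mod 2 = 0+0+0+0+0+0+0+1+0+0+0+0+0+0+0+0+0+0+0+0+0+0+0+0+0+0 mod 2 = 1
  c[12] = d·G[:,12] = (01100111111001100010100110)·(00000000100000000000000000) mod 2 = 0+0+0+0+0+0+0+0+1+0+0+0+0+0+0+0+0+0+0+0+0+0+0+0+0+0 mod 2 = 1
  c[13] = d·G[:,13] = (01100111111001100010100110)·(00000000010000000000000000) mod 2 = 0+0+0+0+0+0+0+0+0+1+0+0+0+0+0+0+0+0+0+0+0+0+0+0+0+0 mod 2 = 1
  c[14] = d·G[:,14] = (01100111111001100010100110)·(00000000001000000000000000) mod 2 = 0+0+0+0+0+0+0+0+0+0+1+0+0+0+0+0+0+0+0+0+0+0+0+0+0+0 mod 2 = 1
  c[15] = d·G[:,15] = (01100111111001100010100110)·(00000000000111111111111111) mod 2 = 0+0+0+0+0+0+0+0+0+0+0+0+0+1+1+0+0+0+1+0+1+0+0+1+1+0 mod 2 = 0
  c[16] = d·G[:,16] = (01100111111001100010100110)·(00000000000100000000000000) mod 2 = 0+0+0+0+0+0+0+0+0+0+0+0+0+0+0+0+0+0+0+0+0+0+0+0+0+0 mod 2 = 0
  c[17] = d·G[:,17] = (01100111111001100010100110)·(00000000000010000000000000) mod 2 = 0+0+0+0+0+0+0+0+0+0+0+0+0+0+0+0+0+0+0+0+0+0+0+0+0+0 mod 2 = 0
  c[18] = d·G[:,18] = (01100111111001100010100110)·(00000000000001000000000000) mod 2 = 0+0+0+0+0+0+0+0+0+0+0+0+0+1+0+0+0+0+0+0+0+0+0+0+0+0 mod 2 = 1
  c[19] = d·G[:,19] = (01100111111001100010100110)·(00000000000000100000000000) mod 2 = 0+0+0+0+0+0+0+0+0+0+0+0+0+0+1+0+0+0+0+0+0+0+0+0+0+0 mod 2 = 1
  c[20] = d·G[:,20] = (01100111111001100010100110)·(00000000000000010000000000) mod 2 = 0+0+0+0+0+0+0+0+0+0+0+0+0+0+0+0+0+0+0+0+0+0+0+0+0+0 mod 2 = 0
  c[21] = d·G[:,21] = (01100111111001100010100110)·(00000000000000001000000000) mod 2 = 0+0+0+0+0+0+0+0+0+0+0+0+0+0+0+0+0+0+0+0+0+0+0+0+0+0 mod 2 = 0
  c[22] = d·G[:,22] = (01100111111001100010100110)·(00000000000000000100000000) mod 2 = 0+0+0+0+0+0+0+0+0+0+0+0+0+0+0+0+0+0+0+0+0+0+0+0+0+0 mod 2 = 0
  c[23] = d·G[:,23] = (01100111111001100010100110)·(00000000000000000010000000) mod 2 = 0+0+0+0+0+0+0+0+0+0+0+0+0+0+0+0+0+0+1+0+0+0+0+0+0+0 mod 2 = 1
  c[24] = d·G[:,24] = (01100111111001100010100110)·(00000000000000000001000000) mod 2 = 0+0+0+0+0+0+0+0+0+0+0+0+0+0+0+0+0+0+0+0+0+0+0+0+0+0 mod 2 = 0
  c[25] = d·G[:,25] = (01100111111001100010100110)·(00000000000000000000100000) mod 2 = 0+0+0+0+0+0+0+0+0+0+0+0+0+0+0+0+0+0+0+0+1+0+0+0+0+0 mod 2 = 1
  c[26] = d·G[:,26] = (01100111111001100010100110)·(00000000000000000000010000) mod 2 = 0+0+0+0+0+0+0+0+0+0+0+0+0+0+0+0+0+0+0+0+0+0+0+0+0+0 mod 2 = 0
  c[27] = d·G[:,27] = (01100111111001100010100110)·(00000000000000000000001000) mod 2 = 0+0+0+0+0+0+0+0+0+0+0+0+0+0+0+0+0+0+0+0+0+0+0+0+0+0 mod 2 = 0
  c[28] = d·G[:,28] = (01100111111001100010100110)·(00000000000000000000000100) mod 2 = 0+0+0+0+0+0+0+0+0+0+0+0+0+0+0+0+0+0+0+0+0+0+0+1+0+0 mod 2 = 1
  c[29] = d·G[:,29] = (01100111111001100010100110)·(00000000000000000000000010) mod 2 = 0+0+0+0+0+0+0+0+0+0+0+0+0+0+0+0+0+0+0+0+0+0+0+0+1+0 mod 2 = 1
  c[30] = d·G[:,30] = (01100111111001100010100110)·(00000000000000000000000001) mod 2 = 0+0+0+0+0+0+0+0+0+0+0+0+0+0+0+0+0+0+0+0+0+0+0+0+0+0 mod 2 = 0
Codeword = 0001110001111110001100010100110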